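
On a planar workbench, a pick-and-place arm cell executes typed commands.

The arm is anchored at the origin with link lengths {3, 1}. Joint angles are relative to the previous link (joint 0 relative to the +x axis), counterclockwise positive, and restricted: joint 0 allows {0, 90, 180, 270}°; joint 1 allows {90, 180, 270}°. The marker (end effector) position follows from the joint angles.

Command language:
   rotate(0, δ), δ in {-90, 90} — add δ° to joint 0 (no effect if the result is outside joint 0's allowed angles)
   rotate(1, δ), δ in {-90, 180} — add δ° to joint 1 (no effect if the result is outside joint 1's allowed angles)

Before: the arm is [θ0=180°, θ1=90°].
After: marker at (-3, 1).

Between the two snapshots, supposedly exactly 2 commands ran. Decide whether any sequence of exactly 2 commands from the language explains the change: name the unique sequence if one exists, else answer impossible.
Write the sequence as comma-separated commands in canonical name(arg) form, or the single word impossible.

key: order matters: swapping rotate(1, -90) and rotate(1, 180) lands elsewhere
initial: [θ0=180°, θ1=90°]
t=1 rotate(1, -90) ⇒ [θ0=180°, θ1=90°]
t=2 rotate(1, 180) ⇒ [θ0=180°, θ1=270°]
all 16 alternatives checked — unique.

rotate(1, -90), rotate(1, 180)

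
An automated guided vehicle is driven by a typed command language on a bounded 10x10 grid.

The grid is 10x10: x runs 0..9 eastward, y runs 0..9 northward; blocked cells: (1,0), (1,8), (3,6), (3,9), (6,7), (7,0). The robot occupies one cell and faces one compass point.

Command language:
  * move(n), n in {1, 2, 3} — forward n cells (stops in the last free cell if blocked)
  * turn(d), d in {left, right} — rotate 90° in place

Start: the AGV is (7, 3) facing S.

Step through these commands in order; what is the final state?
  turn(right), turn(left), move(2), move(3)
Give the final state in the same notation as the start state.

(7, 1) facing S

from: (7, 3) facing S
t=1 turn(right) ⇒ (7, 3) facing W
t=2 turn(left) ⇒ (7, 3) facing S
t=3 move(2) ⇒ (7, 1) facing S
t=4 move(3) ⇒ (7, 1) facing S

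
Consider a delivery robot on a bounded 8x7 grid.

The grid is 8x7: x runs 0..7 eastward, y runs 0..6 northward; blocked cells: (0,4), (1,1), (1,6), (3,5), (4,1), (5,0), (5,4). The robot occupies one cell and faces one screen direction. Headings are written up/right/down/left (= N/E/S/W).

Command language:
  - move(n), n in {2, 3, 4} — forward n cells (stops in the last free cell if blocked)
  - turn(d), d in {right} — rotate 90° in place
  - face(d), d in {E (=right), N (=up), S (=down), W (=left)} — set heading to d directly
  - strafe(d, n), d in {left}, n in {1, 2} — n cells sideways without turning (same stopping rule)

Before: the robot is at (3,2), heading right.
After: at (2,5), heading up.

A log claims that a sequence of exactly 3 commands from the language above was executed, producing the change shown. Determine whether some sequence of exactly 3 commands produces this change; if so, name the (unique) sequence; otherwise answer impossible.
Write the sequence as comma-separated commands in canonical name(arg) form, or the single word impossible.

face(N), strafe(left, 1), move(3)

key: running move(3) before face(N) would end elsewhere — order is forced
start: at (3,2), heading right
t=1 face(N) ⇒ at (3,2), heading up
t=2 strafe(left, 1) ⇒ at (2,2), heading up
t=3 move(3) ⇒ at (2,5), heading up
uniquely the one of 1000 3-step routes that fits.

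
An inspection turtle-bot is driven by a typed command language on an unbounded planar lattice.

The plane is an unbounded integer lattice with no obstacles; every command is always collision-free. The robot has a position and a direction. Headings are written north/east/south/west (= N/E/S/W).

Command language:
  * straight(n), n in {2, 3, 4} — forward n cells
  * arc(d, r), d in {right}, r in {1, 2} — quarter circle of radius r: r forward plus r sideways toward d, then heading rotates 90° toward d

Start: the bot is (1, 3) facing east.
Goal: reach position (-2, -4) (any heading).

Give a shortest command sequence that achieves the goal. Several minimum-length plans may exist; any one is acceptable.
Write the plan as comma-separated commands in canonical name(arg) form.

arc(right, 1), straight(4), arc(right, 2), straight(2)

initial: (1, 3) facing east
1. arc(right, 1) → (2, 2) facing south
2. straight(4) → (2, -2) facing south
3. arc(right, 2) → (0, -4) facing west
4. straight(2) → (-2, -4) facing west
no 3-step plan works, so 4 is optimal.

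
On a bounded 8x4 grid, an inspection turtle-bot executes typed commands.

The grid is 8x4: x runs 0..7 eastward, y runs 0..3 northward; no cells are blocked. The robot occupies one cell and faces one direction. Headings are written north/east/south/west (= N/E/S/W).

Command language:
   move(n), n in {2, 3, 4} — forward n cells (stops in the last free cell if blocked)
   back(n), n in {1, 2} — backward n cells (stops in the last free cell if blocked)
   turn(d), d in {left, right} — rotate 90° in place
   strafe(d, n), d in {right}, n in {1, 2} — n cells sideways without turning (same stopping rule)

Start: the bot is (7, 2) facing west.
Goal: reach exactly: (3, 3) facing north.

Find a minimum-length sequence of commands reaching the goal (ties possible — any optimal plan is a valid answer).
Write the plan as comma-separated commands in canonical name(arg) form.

from: (7, 2) facing west
1. move(4) → (3, 2) facing west
2. strafe(right, 1) → (3, 3) facing west
3. turn(right) → (3, 3) facing north
no 2-step plan works, so 3 is optimal.

move(4), strafe(right, 1), turn(right)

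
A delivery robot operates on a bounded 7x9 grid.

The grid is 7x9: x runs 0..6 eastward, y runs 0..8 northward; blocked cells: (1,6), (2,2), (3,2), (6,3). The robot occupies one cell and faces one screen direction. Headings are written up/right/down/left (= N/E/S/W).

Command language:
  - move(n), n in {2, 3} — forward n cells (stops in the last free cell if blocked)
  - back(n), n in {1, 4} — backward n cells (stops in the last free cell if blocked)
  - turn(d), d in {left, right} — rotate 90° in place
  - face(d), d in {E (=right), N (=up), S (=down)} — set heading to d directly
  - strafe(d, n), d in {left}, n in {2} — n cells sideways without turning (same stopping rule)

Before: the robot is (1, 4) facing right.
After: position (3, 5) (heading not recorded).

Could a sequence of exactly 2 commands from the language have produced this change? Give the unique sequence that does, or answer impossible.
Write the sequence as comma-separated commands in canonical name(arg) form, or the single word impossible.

strafe(left, 2), move(2)

key: running move(2) before strafe(left, 2) would end elsewhere — order is forced
from: (1, 4) facing right
t=1 strafe(left, 2) ⇒ (1, 5) facing right
t=2 move(2) ⇒ (3, 5) facing right
no rival 2-sequence matches.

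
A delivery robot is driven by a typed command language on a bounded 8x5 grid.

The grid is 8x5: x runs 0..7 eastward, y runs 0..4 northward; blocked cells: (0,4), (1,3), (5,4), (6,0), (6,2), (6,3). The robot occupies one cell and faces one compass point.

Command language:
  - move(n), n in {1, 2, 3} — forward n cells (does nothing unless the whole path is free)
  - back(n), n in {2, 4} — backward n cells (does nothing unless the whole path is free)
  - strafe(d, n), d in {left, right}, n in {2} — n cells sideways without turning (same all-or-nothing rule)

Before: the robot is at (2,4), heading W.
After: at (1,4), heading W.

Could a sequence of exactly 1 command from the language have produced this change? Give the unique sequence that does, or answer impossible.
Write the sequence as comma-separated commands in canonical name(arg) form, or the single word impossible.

key: still facing W — the one step turns nothing
t0: at (2,4), heading W
step 1 (move(1)): at (1,4), heading W
uniquely the one of 7 1-step routes that fits.

move(1)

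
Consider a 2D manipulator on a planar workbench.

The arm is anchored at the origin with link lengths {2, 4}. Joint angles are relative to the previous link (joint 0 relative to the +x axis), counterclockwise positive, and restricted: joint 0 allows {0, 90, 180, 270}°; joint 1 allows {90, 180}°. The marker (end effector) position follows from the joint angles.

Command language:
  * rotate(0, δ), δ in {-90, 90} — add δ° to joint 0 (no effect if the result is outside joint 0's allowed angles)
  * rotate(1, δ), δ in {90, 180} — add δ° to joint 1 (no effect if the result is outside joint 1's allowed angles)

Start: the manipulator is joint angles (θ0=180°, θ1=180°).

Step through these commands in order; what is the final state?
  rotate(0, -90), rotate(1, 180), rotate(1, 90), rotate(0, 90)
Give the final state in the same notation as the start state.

t0: joint angles (θ0=180°, θ1=180°)
step 1 (rotate(0, -90)): joint angles (θ0=90°, θ1=180°)
step 2 (rotate(1, 180)): joint angles (θ0=90°, θ1=180°)
step 3 (rotate(1, 90)): joint angles (θ0=90°, θ1=180°)
step 4 (rotate(0, 90)): joint angles (θ0=180°, θ1=180°)

joint angles (θ0=180°, θ1=180°)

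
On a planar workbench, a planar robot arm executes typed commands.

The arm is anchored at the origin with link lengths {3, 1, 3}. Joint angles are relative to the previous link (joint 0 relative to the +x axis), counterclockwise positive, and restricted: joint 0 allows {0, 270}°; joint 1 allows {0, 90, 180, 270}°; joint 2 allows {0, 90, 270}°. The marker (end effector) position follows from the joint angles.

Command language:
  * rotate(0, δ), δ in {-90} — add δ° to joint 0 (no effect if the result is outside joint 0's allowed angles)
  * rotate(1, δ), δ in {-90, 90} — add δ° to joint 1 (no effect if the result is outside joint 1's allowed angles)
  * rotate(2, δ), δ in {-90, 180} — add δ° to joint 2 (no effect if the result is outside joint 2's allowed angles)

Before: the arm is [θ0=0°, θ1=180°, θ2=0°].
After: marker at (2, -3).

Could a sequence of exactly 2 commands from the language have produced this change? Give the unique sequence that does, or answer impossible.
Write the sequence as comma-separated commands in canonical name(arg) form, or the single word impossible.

key: running rotate(2, 180) before rotate(2, -90) would end elsewhere — order is forced
start: [θ0=0°, θ1=180°, θ2=0°]
step 1 (rotate(2, -90)): [θ0=0°, θ1=180°, θ2=270°]
step 2 (rotate(2, 180)): [θ0=0°, θ1=180°, θ2=90°]
no other 2-command option fits: unique.

rotate(2, -90), rotate(2, 180)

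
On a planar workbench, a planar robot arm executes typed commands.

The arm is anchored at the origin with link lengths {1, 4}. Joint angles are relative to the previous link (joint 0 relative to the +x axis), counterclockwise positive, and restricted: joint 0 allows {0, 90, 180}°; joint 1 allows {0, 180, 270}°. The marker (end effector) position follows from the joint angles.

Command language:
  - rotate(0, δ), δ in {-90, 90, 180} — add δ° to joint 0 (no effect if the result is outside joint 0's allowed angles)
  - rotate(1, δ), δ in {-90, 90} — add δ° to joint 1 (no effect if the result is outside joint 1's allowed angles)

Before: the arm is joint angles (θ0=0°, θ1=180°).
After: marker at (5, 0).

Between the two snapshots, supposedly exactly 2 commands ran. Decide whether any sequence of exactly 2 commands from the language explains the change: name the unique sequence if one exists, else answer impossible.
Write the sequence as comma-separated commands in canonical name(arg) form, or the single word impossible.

rotate(1, 90), rotate(1, 90)

begin: joint angles (θ0=0°, θ1=180°)
[1] after rotate(1, 90): joint angles (θ0=0°, θ1=270°)
[2] after rotate(1, 90): joint angles (θ0=0°, θ1=0°)
no other 2-command option fits: unique.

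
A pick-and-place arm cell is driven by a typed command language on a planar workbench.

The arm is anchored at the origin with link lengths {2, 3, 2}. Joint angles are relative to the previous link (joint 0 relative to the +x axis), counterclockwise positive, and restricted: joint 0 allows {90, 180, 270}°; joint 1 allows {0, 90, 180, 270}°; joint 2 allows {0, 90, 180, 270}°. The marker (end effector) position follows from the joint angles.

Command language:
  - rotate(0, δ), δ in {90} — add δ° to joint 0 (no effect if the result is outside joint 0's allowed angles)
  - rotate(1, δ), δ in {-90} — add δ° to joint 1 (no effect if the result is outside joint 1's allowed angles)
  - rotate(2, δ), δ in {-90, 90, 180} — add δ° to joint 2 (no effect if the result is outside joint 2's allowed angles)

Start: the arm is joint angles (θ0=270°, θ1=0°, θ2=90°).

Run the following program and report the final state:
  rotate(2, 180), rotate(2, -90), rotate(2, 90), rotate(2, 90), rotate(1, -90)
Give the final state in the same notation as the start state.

joint angles (θ0=270°, θ1=270°, θ2=0°)

t0: joint angles (θ0=270°, θ1=0°, θ2=90°)
t=1 rotate(2, 180) ⇒ joint angles (θ0=270°, θ1=0°, θ2=270°)
t=2 rotate(2, -90) ⇒ joint angles (θ0=270°, θ1=0°, θ2=180°)
t=3 rotate(2, 90) ⇒ joint angles (θ0=270°, θ1=0°, θ2=270°)
t=4 rotate(2, 90) ⇒ joint angles (θ0=270°, θ1=0°, θ2=0°)
t=5 rotate(1, -90) ⇒ joint angles (θ0=270°, θ1=270°, θ2=0°)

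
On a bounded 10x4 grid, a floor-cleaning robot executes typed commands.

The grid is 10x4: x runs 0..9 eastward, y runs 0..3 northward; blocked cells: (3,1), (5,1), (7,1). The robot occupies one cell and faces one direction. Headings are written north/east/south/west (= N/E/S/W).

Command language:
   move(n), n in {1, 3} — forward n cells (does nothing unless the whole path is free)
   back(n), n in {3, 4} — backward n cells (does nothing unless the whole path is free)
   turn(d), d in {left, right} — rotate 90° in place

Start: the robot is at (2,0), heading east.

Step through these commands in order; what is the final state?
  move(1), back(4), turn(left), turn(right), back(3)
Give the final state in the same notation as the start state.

initial: at (2,0), heading east
t=1 move(1) ⇒ at (3,0), heading east
t=2 back(4) ⇒ at (3,0), heading east
t=3 turn(left) ⇒ at (3,0), heading north
t=4 turn(right) ⇒ at (3,0), heading east
t=5 back(3) ⇒ at (0,0), heading east

at (0,0), heading east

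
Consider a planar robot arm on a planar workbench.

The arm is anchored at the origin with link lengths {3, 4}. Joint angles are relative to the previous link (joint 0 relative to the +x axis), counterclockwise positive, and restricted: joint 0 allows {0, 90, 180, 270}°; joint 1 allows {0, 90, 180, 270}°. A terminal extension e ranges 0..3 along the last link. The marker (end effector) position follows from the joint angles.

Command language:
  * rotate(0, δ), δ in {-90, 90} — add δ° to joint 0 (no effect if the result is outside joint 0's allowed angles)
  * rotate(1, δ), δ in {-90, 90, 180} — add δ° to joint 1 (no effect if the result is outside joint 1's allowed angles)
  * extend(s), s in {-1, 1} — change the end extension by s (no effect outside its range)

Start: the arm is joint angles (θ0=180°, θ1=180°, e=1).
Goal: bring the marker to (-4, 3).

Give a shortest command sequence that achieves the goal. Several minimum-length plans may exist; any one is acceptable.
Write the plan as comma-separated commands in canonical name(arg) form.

rotate(1, -90), rotate(0, -90), extend(-1)

from: joint angles (θ0=180°, θ1=180°, e=1)
step 1 (rotate(1, -90)): joint angles (θ0=180°, θ1=90°, e=1)
step 2 (rotate(0, -90)): joint angles (θ0=90°, θ1=90°, e=1)
step 3 (extend(-1)): joint angles (θ0=90°, θ1=90°, e=0)
shorter routes all fall short; 3 is best.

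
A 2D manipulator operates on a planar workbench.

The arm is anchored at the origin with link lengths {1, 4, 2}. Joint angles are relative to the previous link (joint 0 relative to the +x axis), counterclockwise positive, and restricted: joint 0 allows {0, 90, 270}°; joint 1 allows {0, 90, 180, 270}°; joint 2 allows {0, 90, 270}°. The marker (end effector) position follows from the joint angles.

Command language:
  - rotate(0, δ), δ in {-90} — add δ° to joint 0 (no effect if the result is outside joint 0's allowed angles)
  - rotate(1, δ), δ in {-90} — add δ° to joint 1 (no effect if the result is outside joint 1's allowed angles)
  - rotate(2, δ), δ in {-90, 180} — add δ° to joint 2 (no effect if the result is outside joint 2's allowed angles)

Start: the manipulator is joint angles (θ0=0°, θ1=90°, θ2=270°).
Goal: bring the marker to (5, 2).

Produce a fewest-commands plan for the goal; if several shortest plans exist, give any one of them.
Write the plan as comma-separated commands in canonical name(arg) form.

rotate(1, -90), rotate(2, 180)

from: joint angles (θ0=0°, θ1=90°, θ2=270°)
1. rotate(1, -90) → joint angles (θ0=0°, θ1=0°, θ2=270°)
2. rotate(2, 180) → joint angles (θ0=0°, θ1=0°, θ2=90°)
minimal: 2 command(s), checked below 2.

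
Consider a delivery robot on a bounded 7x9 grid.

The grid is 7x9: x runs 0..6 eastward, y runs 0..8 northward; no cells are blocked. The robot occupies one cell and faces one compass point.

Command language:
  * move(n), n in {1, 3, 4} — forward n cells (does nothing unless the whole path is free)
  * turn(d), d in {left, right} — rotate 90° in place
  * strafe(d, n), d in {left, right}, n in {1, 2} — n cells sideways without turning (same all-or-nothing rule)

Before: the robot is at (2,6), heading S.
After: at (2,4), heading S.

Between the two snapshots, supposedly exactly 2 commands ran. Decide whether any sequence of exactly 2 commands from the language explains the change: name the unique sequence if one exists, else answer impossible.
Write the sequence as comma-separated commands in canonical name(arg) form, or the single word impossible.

move(1), move(1)

key: still facing S at the end — nothing in the sequence rotates
from: at (2,6), heading S
step 1 (move(1)): at (2,5), heading S
step 2 (move(1)): at (2,4), heading S
no other 2-command option fits: unique.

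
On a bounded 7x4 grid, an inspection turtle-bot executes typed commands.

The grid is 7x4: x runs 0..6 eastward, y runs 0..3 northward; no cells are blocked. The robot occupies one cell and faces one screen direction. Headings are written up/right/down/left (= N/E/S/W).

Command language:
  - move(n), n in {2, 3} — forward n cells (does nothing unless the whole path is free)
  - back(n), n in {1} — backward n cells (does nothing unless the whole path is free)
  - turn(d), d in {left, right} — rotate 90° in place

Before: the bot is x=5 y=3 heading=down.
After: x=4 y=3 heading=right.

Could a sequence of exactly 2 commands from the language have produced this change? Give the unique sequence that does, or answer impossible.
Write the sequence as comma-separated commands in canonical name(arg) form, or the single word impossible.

key: position moved to (4,3) AND the heading swung to E — translation plus rotation needed
initial: x=5 y=3 heading=down
1. turn(left) → x=5 y=3 heading=right
2. back(1) → x=4 y=3 heading=right
uniquely the one of 25 2-step routes that fits.

turn(left), back(1)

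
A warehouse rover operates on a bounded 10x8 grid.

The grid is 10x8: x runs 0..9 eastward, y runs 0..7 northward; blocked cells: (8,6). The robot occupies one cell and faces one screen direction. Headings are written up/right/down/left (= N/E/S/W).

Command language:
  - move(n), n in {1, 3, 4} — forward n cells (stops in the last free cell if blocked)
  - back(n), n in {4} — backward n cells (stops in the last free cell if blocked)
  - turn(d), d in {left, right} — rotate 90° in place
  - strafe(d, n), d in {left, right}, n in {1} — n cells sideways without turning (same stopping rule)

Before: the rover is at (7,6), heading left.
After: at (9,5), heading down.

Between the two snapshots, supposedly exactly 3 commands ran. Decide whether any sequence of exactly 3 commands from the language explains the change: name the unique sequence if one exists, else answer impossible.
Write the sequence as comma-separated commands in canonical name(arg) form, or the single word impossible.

strafe(left, 1), back(4), turn(left)

key: running turn(left) before strafe(left, 1) would end elsewhere — order is forced
from: at (7,6), heading left
[1] after strafe(left, 1): at (7,5), heading left
[2] after back(4): at (9,5), heading left
[3] after turn(left): at (9,5), heading down
no rival 3-sequence matches.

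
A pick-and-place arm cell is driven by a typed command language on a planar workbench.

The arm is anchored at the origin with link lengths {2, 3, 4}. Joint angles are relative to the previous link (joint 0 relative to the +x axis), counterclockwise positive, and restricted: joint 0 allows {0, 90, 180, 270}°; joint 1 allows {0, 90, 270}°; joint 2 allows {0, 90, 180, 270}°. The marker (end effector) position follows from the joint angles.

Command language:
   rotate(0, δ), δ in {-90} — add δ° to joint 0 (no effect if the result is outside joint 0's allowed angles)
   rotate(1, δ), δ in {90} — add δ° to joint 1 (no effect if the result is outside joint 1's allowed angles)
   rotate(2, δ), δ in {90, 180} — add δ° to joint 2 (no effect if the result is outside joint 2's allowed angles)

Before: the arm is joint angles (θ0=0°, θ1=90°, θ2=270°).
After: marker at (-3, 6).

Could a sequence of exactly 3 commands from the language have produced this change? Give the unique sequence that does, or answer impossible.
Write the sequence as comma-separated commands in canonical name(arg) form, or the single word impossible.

rotate(0, -90), rotate(0, -90), rotate(0, -90)

begin: joint angles (θ0=0°, θ1=90°, θ2=270°)
t=1 rotate(0, -90) ⇒ joint angles (θ0=270°, θ1=90°, θ2=270°)
t=2 rotate(0, -90) ⇒ joint angles (θ0=180°, θ1=90°, θ2=270°)
t=3 rotate(0, -90) ⇒ joint angles (θ0=90°, θ1=90°, θ2=270°)
no rival 3-sequence matches.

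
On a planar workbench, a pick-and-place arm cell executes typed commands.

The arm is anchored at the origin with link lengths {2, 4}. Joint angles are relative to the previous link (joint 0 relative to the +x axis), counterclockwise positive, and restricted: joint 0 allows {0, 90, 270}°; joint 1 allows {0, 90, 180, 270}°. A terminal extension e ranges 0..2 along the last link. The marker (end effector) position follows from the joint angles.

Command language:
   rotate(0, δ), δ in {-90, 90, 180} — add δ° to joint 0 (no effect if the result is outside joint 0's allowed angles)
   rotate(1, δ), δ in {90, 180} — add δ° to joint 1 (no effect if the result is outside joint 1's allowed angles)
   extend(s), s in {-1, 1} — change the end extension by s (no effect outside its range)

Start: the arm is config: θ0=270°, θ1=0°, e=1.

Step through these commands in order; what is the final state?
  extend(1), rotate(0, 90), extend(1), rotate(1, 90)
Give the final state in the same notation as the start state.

start: config: θ0=270°, θ1=0°, e=1
step 1 (extend(1)): config: θ0=270°, θ1=0°, e=2
step 2 (rotate(0, 90)): config: θ0=0°, θ1=0°, e=2
step 3 (extend(1)): config: θ0=0°, θ1=0°, e=2
step 4 (rotate(1, 90)): config: θ0=0°, θ1=90°, e=2

config: θ0=0°, θ1=90°, e=2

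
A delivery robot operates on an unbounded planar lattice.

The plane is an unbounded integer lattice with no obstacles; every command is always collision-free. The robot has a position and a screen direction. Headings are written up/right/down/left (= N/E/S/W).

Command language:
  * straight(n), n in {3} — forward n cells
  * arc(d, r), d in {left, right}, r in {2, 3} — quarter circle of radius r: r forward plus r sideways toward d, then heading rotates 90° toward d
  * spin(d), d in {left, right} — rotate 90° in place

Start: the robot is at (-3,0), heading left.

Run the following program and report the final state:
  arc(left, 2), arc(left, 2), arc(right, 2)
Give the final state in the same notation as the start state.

start: at (-3,0), heading left
step 1 (arc(left, 2)): at (-5,-2), heading down
step 2 (arc(left, 2)): at (-3,-4), heading right
step 3 (arc(right, 2)): at (-1,-6), heading down

at (-1,-6), heading down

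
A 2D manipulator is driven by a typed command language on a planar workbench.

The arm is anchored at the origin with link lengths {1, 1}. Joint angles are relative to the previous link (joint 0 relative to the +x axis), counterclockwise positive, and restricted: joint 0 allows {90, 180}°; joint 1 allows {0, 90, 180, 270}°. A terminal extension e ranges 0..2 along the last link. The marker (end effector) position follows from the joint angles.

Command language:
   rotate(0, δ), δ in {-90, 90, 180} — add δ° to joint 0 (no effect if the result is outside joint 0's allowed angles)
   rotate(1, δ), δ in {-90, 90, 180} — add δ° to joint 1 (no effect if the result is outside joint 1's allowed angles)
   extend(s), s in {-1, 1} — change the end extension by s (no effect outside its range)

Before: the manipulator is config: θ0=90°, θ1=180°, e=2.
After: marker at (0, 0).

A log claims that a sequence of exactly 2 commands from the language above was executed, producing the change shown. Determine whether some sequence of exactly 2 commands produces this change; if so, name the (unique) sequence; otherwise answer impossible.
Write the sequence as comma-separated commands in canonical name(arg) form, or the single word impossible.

extend(-1), extend(-1)

start: config: θ0=90°, θ1=180°, e=2
[1] after extend(-1): config: θ0=90°, θ1=180°, e=1
[2] after extend(-1): config: θ0=90°, θ1=180°, e=0
uniquely the one of 64 2-step routes that fits.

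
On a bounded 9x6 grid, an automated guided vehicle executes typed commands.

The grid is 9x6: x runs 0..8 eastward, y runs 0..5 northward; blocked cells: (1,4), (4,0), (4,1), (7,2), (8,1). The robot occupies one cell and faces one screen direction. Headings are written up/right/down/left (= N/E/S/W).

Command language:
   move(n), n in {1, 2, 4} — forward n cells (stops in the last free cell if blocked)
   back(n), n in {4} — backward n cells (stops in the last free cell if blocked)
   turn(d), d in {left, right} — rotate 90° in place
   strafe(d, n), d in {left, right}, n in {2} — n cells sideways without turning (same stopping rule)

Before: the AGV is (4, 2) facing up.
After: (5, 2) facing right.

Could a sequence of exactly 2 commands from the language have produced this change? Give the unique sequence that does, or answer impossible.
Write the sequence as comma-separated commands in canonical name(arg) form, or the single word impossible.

turn(right), move(1)

key: running move(1) before turn(right) would end elsewhere — order is forced
initial: (4, 2) facing up
step 1 (turn(right)): (4, 2) facing right
step 2 (move(1)): (5, 2) facing right
no other 2-command option fits: unique.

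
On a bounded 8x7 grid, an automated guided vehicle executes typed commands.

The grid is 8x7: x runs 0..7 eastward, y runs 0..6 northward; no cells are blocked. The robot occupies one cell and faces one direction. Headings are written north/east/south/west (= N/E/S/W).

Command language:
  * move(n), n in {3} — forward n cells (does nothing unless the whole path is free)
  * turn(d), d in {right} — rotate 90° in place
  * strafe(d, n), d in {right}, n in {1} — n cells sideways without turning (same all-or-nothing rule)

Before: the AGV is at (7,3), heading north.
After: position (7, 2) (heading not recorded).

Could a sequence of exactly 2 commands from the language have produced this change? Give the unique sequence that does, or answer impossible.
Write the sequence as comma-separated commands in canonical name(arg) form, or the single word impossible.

turn(right), strafe(right, 1)

key: running strafe(right, 1) before turn(right) would end elsewhere — order is forced
initial: at (7,3), heading north
t=1 turn(right) ⇒ at (7,3), heading east
t=2 strafe(right, 1) ⇒ at (7,2), heading east
uniquely the one of 9 2-step routes that fits.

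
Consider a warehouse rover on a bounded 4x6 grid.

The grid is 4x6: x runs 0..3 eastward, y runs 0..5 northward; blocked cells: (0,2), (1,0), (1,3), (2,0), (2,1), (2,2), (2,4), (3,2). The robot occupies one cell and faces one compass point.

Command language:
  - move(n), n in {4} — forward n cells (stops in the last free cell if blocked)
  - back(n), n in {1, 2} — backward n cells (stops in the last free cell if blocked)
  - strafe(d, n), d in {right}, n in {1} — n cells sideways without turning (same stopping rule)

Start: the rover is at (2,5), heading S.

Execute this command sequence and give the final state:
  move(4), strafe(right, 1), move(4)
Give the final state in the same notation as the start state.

t0: at (2,5), heading S
t=1 move(4) ⇒ at (2,5), heading S
t=2 strafe(right, 1) ⇒ at (1,5), heading S
t=3 move(4) ⇒ at (1,4), heading S

at (1,4), heading S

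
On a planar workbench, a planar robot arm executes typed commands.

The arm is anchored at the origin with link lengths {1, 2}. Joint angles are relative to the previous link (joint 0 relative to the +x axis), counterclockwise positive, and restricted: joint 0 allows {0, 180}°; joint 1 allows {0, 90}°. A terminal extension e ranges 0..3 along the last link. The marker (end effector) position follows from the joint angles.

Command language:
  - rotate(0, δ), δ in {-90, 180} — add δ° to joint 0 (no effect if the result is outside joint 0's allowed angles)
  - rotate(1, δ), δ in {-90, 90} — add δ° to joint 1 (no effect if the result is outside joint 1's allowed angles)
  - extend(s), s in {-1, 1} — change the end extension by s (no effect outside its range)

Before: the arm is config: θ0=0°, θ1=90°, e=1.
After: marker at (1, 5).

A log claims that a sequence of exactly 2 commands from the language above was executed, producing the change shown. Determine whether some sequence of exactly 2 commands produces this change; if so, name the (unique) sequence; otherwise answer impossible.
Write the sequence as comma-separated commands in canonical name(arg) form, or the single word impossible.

t0: config: θ0=0°, θ1=90°, e=1
step 1 (extend(1)): config: θ0=0°, θ1=90°, e=2
step 2 (extend(1)): config: θ0=0°, θ1=90°, e=3
uniquely the one of 36 2-step routes that fits.

extend(1), extend(1)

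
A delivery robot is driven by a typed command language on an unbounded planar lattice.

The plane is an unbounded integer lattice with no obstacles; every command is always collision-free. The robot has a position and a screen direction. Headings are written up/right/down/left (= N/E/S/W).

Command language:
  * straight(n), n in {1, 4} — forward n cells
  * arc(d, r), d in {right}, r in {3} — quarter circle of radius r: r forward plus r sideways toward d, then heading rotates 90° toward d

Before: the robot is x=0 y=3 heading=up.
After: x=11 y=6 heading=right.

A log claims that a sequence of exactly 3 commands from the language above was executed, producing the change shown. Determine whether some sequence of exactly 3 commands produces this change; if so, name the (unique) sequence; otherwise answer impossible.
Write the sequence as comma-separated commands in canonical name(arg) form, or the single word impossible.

arc(right, 3), straight(4), straight(4)

key: running straight(4) before arc(right, 3) would end elsewhere — order is forced
start: x=0 y=3 heading=up
[1] after arc(right, 3): x=3 y=6 heading=right
[2] after straight(4): x=7 y=6 heading=right
[3] after straight(4): x=11 y=6 heading=right
all 27 alternatives checked — unique.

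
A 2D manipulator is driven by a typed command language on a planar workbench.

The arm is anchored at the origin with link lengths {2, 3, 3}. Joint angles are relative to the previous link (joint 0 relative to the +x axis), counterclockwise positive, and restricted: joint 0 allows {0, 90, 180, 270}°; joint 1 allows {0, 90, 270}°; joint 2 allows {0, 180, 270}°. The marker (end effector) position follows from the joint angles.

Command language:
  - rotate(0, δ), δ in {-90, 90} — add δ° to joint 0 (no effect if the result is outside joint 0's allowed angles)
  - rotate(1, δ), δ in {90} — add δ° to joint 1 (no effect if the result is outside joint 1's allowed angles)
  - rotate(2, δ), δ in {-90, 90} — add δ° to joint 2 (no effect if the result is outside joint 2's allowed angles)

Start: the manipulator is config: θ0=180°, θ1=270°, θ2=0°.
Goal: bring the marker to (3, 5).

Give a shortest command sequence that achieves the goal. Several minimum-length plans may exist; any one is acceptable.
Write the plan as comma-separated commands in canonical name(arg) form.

initial: config: θ0=180°, θ1=270°, θ2=0°
t=1 rotate(1, 90) ⇒ config: θ0=180°, θ1=0°, θ2=0°
t=2 rotate(0, -90) ⇒ config: θ0=90°, θ1=0°, θ2=0°
t=3 rotate(2, -90) ⇒ config: θ0=90°, θ1=0°, θ2=270°
shorter routes all fall short; 3 is best.

rotate(1, 90), rotate(0, -90), rotate(2, -90)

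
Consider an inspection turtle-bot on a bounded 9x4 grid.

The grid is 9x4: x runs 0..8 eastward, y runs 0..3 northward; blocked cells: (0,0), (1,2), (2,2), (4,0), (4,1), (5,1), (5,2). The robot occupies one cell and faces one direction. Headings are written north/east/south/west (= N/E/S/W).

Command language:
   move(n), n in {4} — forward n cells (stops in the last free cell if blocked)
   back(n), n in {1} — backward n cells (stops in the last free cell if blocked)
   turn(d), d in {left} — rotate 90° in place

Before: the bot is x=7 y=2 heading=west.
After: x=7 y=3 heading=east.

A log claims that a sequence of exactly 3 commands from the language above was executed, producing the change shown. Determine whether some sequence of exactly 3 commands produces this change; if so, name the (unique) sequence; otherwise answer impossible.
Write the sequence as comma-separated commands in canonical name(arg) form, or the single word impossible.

turn(left), back(1), turn(left)

key: position moved to (7,3) AND the heading swung to E — translation plus rotation needed
from: x=7 y=2 heading=west
[1] after turn(left): x=7 y=2 heading=south
[2] after back(1): x=7 y=3 heading=south
[3] after turn(left): x=7 y=3 heading=east
all 27 alternatives checked — unique.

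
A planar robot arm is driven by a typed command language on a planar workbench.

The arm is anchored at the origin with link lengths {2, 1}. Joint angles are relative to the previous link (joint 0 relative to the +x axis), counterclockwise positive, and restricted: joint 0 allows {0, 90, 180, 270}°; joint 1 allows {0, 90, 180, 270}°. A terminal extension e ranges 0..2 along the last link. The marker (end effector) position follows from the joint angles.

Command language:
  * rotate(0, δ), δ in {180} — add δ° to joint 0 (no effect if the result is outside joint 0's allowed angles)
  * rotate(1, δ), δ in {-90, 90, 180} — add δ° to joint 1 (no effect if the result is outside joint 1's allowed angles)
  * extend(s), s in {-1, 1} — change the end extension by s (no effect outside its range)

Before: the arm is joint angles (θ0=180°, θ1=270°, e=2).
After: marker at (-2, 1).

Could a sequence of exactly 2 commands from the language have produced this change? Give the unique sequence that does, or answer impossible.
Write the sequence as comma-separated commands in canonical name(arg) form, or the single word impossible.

extend(-1), extend(-1)

from: joint angles (θ0=180°, θ1=270°, e=2)
1. extend(-1) → joint angles (θ0=180°, θ1=270°, e=1)
2. extend(-1) → joint angles (θ0=180°, θ1=270°, e=0)
no other 2-command option fits: unique.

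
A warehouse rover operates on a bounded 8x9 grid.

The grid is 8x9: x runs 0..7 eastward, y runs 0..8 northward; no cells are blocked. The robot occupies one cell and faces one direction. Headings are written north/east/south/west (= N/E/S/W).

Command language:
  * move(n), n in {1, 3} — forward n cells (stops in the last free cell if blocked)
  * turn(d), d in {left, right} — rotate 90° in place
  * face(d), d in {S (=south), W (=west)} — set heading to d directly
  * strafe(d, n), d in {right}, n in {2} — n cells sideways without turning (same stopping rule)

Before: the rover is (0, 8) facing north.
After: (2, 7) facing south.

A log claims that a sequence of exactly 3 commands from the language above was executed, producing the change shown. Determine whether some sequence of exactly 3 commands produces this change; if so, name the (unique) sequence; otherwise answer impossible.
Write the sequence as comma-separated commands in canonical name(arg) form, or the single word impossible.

strafe(right, 2), face(S), move(1)

key: running move(1) before strafe(right, 2) would end elsewhere — order is forced
start: (0, 8) facing north
1. strafe(right, 2) → (2, 8) facing north
2. face(S) → (2, 8) facing south
3. move(1) → (2, 7) facing south
no other 3-command option fits: unique.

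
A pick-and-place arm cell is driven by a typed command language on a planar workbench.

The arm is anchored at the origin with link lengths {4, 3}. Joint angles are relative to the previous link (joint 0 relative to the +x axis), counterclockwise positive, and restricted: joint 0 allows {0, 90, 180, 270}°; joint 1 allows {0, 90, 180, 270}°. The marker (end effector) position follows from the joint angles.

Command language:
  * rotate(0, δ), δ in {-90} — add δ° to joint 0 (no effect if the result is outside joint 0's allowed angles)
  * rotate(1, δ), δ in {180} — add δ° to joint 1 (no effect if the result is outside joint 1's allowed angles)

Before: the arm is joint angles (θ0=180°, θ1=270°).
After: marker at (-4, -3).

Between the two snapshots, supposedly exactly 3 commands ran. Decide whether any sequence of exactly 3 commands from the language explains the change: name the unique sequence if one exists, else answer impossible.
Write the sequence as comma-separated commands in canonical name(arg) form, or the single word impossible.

from: joint angles (θ0=180°, θ1=270°)
1. rotate(1, 180) → joint angles (θ0=180°, θ1=90°)
2. rotate(1, 180) → joint angles (θ0=180°, θ1=270°)
3. rotate(1, 180) → joint angles (θ0=180°, θ1=90°)
no other 3-command option fits: unique.

rotate(1, 180), rotate(1, 180), rotate(1, 180)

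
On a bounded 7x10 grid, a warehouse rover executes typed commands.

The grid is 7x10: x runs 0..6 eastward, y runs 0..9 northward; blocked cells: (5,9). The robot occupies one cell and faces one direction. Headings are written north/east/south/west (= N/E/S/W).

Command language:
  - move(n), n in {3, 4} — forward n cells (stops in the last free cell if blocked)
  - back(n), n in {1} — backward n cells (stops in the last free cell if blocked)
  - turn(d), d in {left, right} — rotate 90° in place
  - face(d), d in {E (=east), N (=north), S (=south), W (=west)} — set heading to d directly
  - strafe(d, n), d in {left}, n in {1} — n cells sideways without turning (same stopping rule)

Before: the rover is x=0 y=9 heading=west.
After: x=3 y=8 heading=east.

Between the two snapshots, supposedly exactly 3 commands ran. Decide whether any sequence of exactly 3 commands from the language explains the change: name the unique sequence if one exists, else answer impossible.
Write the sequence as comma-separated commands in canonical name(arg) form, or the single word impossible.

strafe(left, 1), face(E), move(3)

key: position moved to (3,8) AND the heading swung to E — translation plus rotation needed
t0: x=0 y=9 heading=west
step 1 (strafe(left, 1)): x=0 y=8 heading=west
step 2 (face(E)): x=0 y=8 heading=east
step 3 (move(3)): x=3 y=8 heading=east
uniquely the one of 1000 3-step routes that fits.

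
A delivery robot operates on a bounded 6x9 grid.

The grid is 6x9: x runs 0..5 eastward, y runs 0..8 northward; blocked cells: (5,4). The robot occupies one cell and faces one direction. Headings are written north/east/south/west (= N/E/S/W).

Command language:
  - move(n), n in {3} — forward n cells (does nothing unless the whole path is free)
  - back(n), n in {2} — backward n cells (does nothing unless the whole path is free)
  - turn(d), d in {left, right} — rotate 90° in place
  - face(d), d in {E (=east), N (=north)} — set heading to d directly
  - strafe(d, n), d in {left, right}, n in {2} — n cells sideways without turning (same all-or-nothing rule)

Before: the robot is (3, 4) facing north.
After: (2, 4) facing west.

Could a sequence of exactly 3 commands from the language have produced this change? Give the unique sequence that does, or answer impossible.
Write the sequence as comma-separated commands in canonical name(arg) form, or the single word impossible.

key: position moved to (2,4) AND the heading swung to W — translation plus rotation needed
begin: (3, 4) facing north
t=1 turn(left) ⇒ (3, 4) facing west
t=2 move(3) ⇒ (0, 4) facing west
t=3 back(2) ⇒ (2, 4) facing west
uniquely the one of 512 3-step routes that fits.

turn(left), move(3), back(2)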